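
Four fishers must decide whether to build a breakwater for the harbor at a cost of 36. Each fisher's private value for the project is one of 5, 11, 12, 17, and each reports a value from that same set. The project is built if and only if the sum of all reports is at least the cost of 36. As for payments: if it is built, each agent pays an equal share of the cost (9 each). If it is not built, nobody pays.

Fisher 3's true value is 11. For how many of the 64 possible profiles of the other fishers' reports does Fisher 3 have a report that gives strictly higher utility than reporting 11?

6

Others report (5, 5, 11): truth gives 0; report 17 gives 2 > 0. Violating.
Others report (5, 5, 12): truth gives 0; report 17 gives 2 > 0. Violating.
Others report (5, 11, 5): truth gives 0; report 17 gives 2 > 0. Violating.
Others report (5, 12, 5): truth gives 0; report 17 gives 2 > 0. Violating.
Others report (5, 5, 5): truth gives 0; no alternative beats it.
Others report (5, 5, 17): truth gives 2; no alternative beats it.
(Checking all 64 profiles: 6 have a profitable deviation, 58 do not.)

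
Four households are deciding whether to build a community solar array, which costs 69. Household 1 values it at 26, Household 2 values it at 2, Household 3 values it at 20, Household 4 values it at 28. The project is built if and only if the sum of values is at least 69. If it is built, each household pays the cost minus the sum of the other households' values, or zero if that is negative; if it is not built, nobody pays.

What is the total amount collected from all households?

Total value 76 ≥ cost 69, so it is built.
Household 1: others sum to 50; max(0, 69 - 50) = 19.
Household 2: others sum to 74; max(0, 69 - 74) = 0.
Household 3: others sum to 56; max(0, 69 - 56) = 13.
Household 4: others sum to 48; max(0, 69 - 48) = 21.
Total collected = 19 + 0 + 13 + 21 = 53.

53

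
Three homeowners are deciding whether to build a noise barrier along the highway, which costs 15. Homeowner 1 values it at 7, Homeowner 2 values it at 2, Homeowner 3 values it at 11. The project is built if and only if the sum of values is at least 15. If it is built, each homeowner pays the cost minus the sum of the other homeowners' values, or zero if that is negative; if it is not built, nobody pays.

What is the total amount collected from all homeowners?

Total value 20 ≥ cost 15, so it is built.
Homeowner 1: others sum to 13; max(0, 15 - 13) = 2.
Homeowner 2: others sum to 18; max(0, 15 - 18) = 0.
Homeowner 3: others sum to 9; max(0, 15 - 9) = 6.
Total collected = 2 + 0 + 6 = 8.

8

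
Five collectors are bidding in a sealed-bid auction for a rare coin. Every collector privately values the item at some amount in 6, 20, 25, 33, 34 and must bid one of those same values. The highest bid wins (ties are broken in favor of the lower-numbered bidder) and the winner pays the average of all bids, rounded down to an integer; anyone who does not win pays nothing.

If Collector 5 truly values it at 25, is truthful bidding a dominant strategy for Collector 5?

No

Consider the case where Collector 1 bids 6, Collector 2 bids 6, Collector 3 bids 6 and Collector 4 bids 6.
Truthful bid 25: wins, pays 9, utility 25 - 9 = 16.
Bid 20 instead: wins, pays 8, utility 25 - 8 = 17.
Since 17 > 16, bidding 20 is strictly better here, so truthful bidding is not dominant.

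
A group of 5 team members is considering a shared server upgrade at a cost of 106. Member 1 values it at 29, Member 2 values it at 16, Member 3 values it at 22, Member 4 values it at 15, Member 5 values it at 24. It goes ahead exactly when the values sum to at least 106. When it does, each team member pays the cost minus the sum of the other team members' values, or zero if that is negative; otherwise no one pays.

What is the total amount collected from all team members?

Total value 106 ≥ cost 106, so it is built.
Member 1: others sum to 77; max(0, 106 - 77) = 29.
Member 2: others sum to 90; max(0, 106 - 90) = 16.
Member 3: others sum to 84; max(0, 106 - 84) = 22.
Member 4: others sum to 91; max(0, 106 - 91) = 15.
Member 5: others sum to 82; max(0, 106 - 82) = 24.
Total collected = 29 + 16 + 22 + 15 + 24 = 106.

106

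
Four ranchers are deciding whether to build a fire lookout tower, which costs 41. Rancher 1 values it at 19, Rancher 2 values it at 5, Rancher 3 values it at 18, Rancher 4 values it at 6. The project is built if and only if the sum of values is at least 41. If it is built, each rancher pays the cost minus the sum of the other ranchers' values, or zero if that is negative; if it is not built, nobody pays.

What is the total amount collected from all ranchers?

Total value 48 ≥ cost 41, so it is built.
Rancher 1: others sum to 29; max(0, 41 - 29) = 12.
Rancher 2: others sum to 43; max(0, 41 - 43) = 0.
Rancher 3: others sum to 30; max(0, 41 - 30) = 11.
Rancher 4: others sum to 42; max(0, 41 - 42) = 0.
Total collected = 12 + 0 + 11 + 0 = 23.

23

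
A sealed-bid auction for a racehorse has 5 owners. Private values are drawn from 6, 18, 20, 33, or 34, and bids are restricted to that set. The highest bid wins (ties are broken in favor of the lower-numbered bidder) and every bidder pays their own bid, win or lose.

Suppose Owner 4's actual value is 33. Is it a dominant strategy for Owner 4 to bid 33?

No

Consider the case where Owner 1 bids 6, Owner 2 bids 6, Owner 3 bids 6 and Owner 5 bids 6.
Truthful bid 33: wins, pays 33, utility 33 - 33 = 0.
Bid 18 instead: wins, pays 18, utility 33 - 18 = 15.
Since 15 > 0, bidding 18 is strictly better here, so truthful bidding is not dominant.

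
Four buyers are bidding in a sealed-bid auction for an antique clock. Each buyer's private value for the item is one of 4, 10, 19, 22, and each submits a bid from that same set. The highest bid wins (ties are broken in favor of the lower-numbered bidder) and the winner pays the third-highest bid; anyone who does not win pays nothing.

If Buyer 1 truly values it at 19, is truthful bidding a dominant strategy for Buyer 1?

No

Consider the case where Buyer 2 bids 4, Buyer 3 bids 4 and Buyer 4 bids 22.
Truthful bid 19: loses, pays 0, utility 0.
Bid 22 instead: wins, pays 4, utility 19 - 4 = 15.
Since 15 > 0, bidding 22 is strictly better here, so truthful bidding is not dominant.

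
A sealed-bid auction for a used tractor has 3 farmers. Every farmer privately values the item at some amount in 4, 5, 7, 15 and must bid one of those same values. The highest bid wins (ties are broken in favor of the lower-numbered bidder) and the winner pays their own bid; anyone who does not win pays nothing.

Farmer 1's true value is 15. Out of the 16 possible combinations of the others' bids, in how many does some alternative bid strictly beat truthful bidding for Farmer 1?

9

Others bid (4, 4): truth gives 0; bid 4 gives 11 > 0. Violating.
Others bid (4, 5): truth gives 0; bid 5 gives 10 > 0. Violating.
Others bid (4, 7): truth gives 0; bid 7 gives 8 > 0. Violating.
Others bid (5, 4): truth gives 0; bid 5 gives 10 > 0. Violating.
Others bid (4, 15): truth gives 0; no alternative beats it.
Others bid (5, 15): truth gives 0; no alternative beats it.
(Checking all 16 profiles: 9 have a profitable deviation, 7 do not.)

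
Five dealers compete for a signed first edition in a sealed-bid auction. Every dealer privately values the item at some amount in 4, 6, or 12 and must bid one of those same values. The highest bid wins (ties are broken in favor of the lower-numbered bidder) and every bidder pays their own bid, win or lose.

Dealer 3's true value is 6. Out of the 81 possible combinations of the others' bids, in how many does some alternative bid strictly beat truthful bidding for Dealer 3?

77

Others bid (4, 4, 4, 12): truth gives -6; bid 4 gives -4 > -6. Violating.
Others bid (4, 4, 6, 12): truth gives -6; bid 4 gives -4 > -6. Violating.
Others bid (4, 4, 12, 4): truth gives -6; bid 4 gives -4 > -6. Violating.
Others bid (4, 4, 12, 6): truth gives -6; bid 4 gives -4 > -6. Violating.
Others bid (4, 4, 4, 4): truth gives 0; no alternative beats it.
Others bid (4, 4, 4, 6): truth gives 0; no alternative beats it.
(Checking all 81 profiles: 77 have a profitable deviation, 4 do not.)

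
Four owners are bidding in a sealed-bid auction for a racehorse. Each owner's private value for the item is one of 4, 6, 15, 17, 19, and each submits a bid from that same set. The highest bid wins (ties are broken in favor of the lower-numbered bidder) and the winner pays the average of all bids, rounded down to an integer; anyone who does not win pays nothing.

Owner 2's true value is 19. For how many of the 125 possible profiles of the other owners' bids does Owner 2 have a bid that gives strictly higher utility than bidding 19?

Others bid (4, 4, 4): truth gives 12; bid 6 gives 15 > 12. Violating.
Others bid (4, 4, 6): truth gives 11; bid 6 gives 14 > 11. Violating.
Others bid (4, 4, 15): truth gives 9; bid 15 gives 10 > 9. Violating.
Others bid (4, 4, 17): truth gives 8; bid 17 gives 9 > 8. Violating.
Others bid (4, 4, 19): truth gives 8; no alternative beats it.
Others bid (4, 6, 17): truth gives 8; no alternative beats it.
(Checking all 125 profiles: 33 have a profitable deviation, 92 do not.)

33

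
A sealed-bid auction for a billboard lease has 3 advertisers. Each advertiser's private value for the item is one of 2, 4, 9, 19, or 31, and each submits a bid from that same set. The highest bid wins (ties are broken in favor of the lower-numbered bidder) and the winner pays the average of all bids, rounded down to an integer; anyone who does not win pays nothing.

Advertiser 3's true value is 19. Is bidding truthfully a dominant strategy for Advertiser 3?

Consider the case where Advertiser 1 bids 2 and Advertiser 2 bids 2.
Truthful bid 19: wins, pays 7, utility 19 - 7 = 12.
Bid 4 instead: wins, pays 2, utility 19 - 2 = 17.
Since 17 > 12, bidding 4 is strictly better here, so truthful bidding is not dominant.

No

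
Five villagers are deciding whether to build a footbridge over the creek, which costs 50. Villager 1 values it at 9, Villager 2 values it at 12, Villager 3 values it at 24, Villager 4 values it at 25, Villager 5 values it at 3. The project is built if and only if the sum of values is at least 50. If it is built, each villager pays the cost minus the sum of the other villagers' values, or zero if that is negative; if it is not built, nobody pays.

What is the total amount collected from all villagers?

3

Total value 73 ≥ cost 50, so it is built.
Villager 1: others sum to 64; max(0, 50 - 64) = 0.
Villager 2: others sum to 61; max(0, 50 - 61) = 0.
Villager 3: others sum to 49; max(0, 50 - 49) = 1.
Villager 4: others sum to 48; max(0, 50 - 48) = 2.
Villager 5: others sum to 70; max(0, 50 - 70) = 0.
Total collected = 0 + 0 + 1 + 2 + 0 = 3.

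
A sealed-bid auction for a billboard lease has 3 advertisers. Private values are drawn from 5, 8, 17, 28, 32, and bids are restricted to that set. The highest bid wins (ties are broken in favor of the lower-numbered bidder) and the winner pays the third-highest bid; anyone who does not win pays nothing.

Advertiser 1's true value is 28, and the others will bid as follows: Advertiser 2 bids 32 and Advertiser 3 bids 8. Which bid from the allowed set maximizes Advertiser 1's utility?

Bid 5: loses, pays 0, utility 0.
Bid 8: loses, pays 0, utility 0.
Bid 17: loses, pays 0, utility 0.
Bid 28: loses, pays 0, utility 0.
Bid 32: wins, pays 8, utility 28 - 8 = 20.
The best choice is 32 with utility 20.

32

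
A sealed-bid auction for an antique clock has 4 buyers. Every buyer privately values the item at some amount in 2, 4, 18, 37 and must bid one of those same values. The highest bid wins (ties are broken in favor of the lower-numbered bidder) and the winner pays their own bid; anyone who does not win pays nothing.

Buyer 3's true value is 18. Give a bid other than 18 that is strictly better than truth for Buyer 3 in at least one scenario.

4

Suppose Buyer 1 bids 2, Buyer 2 bids 2 and Buyer 4 bids 2.
Bid 18: wins, pays 18, utility 18 - 18 = 0.
Bid 4: wins, pays 4, utility 18 - 4 = 14.
So bidding 4 beats truth here (14 > 0).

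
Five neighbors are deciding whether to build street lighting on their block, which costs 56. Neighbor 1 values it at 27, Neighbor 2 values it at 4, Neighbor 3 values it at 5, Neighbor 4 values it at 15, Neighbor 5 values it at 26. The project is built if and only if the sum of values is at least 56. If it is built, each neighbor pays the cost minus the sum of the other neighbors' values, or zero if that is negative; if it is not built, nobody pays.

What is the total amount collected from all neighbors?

11

Total value 77 ≥ cost 56, so it is built.
Neighbor 1: others sum to 50; max(0, 56 - 50) = 6.
Neighbor 2: others sum to 73; max(0, 56 - 73) = 0.
Neighbor 3: others sum to 72; max(0, 56 - 72) = 0.
Neighbor 4: others sum to 62; max(0, 56 - 62) = 0.
Neighbor 5: others sum to 51; max(0, 56 - 51) = 5.
Total collected = 6 + 0 + 0 + 0 + 5 = 11.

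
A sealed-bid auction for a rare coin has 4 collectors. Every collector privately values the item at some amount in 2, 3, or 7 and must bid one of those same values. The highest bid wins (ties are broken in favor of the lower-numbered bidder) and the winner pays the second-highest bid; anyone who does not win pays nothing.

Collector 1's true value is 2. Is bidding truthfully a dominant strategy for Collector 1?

Yes

Check each profile of the others' bids and compare truth against every alternative bid.
Others bid (2, 2, 3): truth gives 0, best alternative gives -1.
Others bid (2, 3, 2): truth gives 0, best alternative gives -1.
Others bid (2, 3, 3): truth gives 0, best alternative gives -1.
Others bid (3, 2, 2): truth gives 0, best alternative gives -1.
Others bid (3, 2, 3): truth gives 0, best alternative gives -1.
Others bid (3, 3, 2): truth gives 0, best alternative gives -1.
(Remaining 21 profiles checked similarly; truth is weakly best in each.)
In every case the truthful bid is at least as good as any alternative, so it is a dominant strategy.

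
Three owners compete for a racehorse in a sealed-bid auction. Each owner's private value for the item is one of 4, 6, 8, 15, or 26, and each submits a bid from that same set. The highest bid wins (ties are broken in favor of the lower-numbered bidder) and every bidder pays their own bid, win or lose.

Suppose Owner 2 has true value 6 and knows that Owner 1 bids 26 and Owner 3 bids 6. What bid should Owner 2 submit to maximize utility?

4

Bid 4: loses but pays 4, utility -4.
Bid 6: loses but pays 6, utility -6.
Bid 8: loses but pays 8, utility -8.
Bid 15: loses but pays 15, utility -15.
Bid 26: loses but pays 26, utility -26.
The best choice is 4 with utility -4.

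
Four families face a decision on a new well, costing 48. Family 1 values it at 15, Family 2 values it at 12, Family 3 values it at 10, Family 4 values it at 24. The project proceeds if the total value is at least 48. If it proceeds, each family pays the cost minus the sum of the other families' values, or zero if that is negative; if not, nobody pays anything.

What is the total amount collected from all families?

Total value 61 ≥ cost 48, so it is built.
Family 1: others sum to 46; max(0, 48 - 46) = 2.
Family 2: others sum to 49; max(0, 48 - 49) = 0.
Family 3: others sum to 51; max(0, 48 - 51) = 0.
Family 4: others sum to 37; max(0, 48 - 37) = 11.
Total collected = 2 + 0 + 0 + 11 = 13.

13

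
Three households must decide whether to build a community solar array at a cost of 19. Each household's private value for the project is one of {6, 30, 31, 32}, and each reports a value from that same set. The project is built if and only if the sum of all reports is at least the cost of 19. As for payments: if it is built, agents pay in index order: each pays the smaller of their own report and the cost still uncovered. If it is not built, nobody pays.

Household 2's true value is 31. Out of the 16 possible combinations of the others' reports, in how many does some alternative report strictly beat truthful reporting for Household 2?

3

Others report (6, 30): truth gives 18; report 6 gives 25 > 18. Violating.
Others report (6, 31): truth gives 18; report 6 gives 25 > 18. Violating.
Others report (6, 32): truth gives 18; report 6 gives 25 > 18. Violating.
Others report (6, 6): truth gives 18; no alternative beats it.
Others report (30, 6): truth gives 31; no alternative beats it.
(Checking all 16 profiles: 3 have a profitable deviation, 13 do not.)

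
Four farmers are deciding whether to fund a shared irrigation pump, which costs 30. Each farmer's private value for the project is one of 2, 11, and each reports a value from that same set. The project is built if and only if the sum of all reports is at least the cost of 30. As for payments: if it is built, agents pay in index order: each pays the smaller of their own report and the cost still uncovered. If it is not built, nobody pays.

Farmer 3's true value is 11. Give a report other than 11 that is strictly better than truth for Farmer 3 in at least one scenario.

2

Suppose Farmer 1 reports 11, Farmer 2 reports 11 and Farmer 4 reports 11.
Report 11: project built, pays 8, utility 11 - 8 = 3.
Report 2: project built, pays 2, utility 11 - 2 = 9.
So reporting 2 beats truth here (9 > 3).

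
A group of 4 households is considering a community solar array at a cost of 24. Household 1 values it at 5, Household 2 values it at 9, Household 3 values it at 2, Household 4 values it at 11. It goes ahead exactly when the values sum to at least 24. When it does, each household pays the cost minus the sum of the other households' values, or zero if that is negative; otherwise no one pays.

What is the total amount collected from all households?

Total value 27 ≥ cost 24, so it is built.
Household 1: others sum to 22; max(0, 24 - 22) = 2.
Household 2: others sum to 18; max(0, 24 - 18) = 6.
Household 3: others sum to 25; max(0, 24 - 25) = 0.
Household 4: others sum to 16; max(0, 24 - 16) = 8.
Total collected = 2 + 6 + 0 + 8 = 16.

16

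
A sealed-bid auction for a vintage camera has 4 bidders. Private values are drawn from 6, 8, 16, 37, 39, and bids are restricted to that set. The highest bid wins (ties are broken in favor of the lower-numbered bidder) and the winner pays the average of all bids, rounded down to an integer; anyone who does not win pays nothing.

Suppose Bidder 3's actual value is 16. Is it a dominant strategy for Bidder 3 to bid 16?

No

Consider the case where Bidder 1 bids 6, Bidder 2 bids 6 and Bidder 4 bids 6.
Truthful bid 16: wins, pays 8, utility 16 - 8 = 8.
Bid 8 instead: wins, pays 6, utility 16 - 6 = 10.
Since 10 > 8, bidding 8 is strictly better here, so truthful bidding is not dominant.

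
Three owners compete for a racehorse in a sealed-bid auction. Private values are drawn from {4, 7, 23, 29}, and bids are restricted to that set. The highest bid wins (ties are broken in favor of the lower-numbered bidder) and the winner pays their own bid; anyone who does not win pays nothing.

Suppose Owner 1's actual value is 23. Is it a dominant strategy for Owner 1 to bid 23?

Consider the case where Owner 2 bids 4 and Owner 3 bids 4.
Truthful bid 23: wins, pays 23, utility 23 - 23 = 0.
Bid 4 instead: wins, pays 4, utility 23 - 4 = 19.
Since 19 > 0, bidding 4 is strictly better here, so truthful bidding is not dominant.

No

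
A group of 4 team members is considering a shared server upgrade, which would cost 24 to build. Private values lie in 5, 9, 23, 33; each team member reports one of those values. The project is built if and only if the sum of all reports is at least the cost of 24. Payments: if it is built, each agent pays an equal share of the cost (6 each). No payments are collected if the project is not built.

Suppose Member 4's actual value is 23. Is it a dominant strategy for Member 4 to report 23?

Check each profile of the others' reports and compare truth against every alternative report.
Others report (5, 5, 5): truth gives 17, best alternative gives 17.
Others report (5, 5, 9): truth gives 17, best alternative gives 17.
Others report (5, 5, 23): truth gives 17, best alternative gives 17.
Others report (5, 5, 33): truth gives 17, best alternative gives 17.
Others report (5, 9, 5): truth gives 17, best alternative gives 17.
Others report (5, 9, 9): truth gives 17, best alternative gives 17.
(Remaining 58 profiles checked similarly; truth is weakly best in each.)
In every case the truthful report is at least as good as any alternative, so it is a dominant strategy.

Yes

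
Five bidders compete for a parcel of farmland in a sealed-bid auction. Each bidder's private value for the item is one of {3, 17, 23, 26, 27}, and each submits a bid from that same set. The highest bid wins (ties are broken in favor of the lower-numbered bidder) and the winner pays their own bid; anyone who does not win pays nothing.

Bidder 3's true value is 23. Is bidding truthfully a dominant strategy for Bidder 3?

No

Consider the case where Bidder 1 bids 3, Bidder 2 bids 3, Bidder 4 bids 3 and Bidder 5 bids 3.
Truthful bid 23: wins, pays 23, utility 23 - 23 = 0.
Bid 17 instead: wins, pays 17, utility 23 - 17 = 6.
Since 6 > 0, bidding 17 is strictly better here, so truthful bidding is not dominant.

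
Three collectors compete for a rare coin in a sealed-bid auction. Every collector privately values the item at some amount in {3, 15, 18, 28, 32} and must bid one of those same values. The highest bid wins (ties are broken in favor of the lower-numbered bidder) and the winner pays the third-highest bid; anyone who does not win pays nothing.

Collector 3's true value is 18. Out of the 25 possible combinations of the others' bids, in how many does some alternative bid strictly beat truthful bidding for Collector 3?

Others bid (3, 18): truth gives 0; bid 28 gives 15 > 0. Violating.
Others bid (3, 28): truth gives 0; bid 32 gives 15 > 0. Violating.
Others bid (15, 18): truth gives 0; bid 28 gives 3 > 0. Violating.
Others bid (15, 28): truth gives 0; bid 32 gives 3 > 0. Violating.
Others bid (3, 3): truth gives 15; no alternative beats it.
Others bid (3, 15): truth gives 15; no alternative beats it.
(Checking all 25 profiles: 8 have a profitable deviation, 17 do not.)

8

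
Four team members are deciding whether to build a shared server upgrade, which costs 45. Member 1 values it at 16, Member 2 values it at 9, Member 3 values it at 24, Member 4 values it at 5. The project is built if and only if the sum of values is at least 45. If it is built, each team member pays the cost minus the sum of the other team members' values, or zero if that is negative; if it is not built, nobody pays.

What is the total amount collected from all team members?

Total value 54 ≥ cost 45, so it is built.
Member 1: others sum to 38; max(0, 45 - 38) = 7.
Member 2: others sum to 45; max(0, 45 - 45) = 0.
Member 3: others sum to 30; max(0, 45 - 30) = 15.
Member 4: others sum to 49; max(0, 45 - 49) = 0.
Total collected = 7 + 0 + 15 + 0 = 22.

22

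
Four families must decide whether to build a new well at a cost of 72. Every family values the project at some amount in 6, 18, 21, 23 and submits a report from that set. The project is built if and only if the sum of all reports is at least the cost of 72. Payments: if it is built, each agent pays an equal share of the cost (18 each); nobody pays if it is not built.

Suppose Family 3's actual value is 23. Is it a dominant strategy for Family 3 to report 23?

Yes

Check each profile of the others' reports and compare truth against every alternative report.
Others report (6, 21, 23): truth gives 5, best alternative gives 0.
Others report (6, 23, 21): truth gives 5, best alternative gives 0.
Others report (21, 6, 23): truth gives 5, best alternative gives 0.
Others report (21, 23, 6): truth gives 5, best alternative gives 0.
Others report (23, 6, 21): truth gives 5, best alternative gives 0.
Others report (23, 21, 6): truth gives 5, best alternative gives 0.
(Remaining 58 profiles checked similarly; truth is weakly best in each.)
In every case the truthful report is at least as good as any alternative, so it is a dominant strategy.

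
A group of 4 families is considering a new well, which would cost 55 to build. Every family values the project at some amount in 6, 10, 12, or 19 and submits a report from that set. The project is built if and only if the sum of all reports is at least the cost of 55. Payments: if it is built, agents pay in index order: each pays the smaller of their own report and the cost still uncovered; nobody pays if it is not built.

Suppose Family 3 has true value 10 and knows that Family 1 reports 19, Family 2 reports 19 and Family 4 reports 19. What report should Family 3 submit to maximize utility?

6

Report 6: project built, pays 6, utility 10 - 6 = 4.
Report 10: project built, pays 10, utility 10 - 10 = 0.
Report 12: project built, pays 12, utility 10 - 12 = -2.
Report 19: project built, pays 17, utility 10 - 17 = -7.
The best choice is 6 with utility 4.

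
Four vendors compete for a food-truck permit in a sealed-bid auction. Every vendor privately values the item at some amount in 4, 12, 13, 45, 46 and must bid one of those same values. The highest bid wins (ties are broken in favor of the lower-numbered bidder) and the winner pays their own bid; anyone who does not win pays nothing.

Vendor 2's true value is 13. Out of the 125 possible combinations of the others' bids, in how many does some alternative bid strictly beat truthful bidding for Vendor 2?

4

Others bid (4, 4, 4): truth gives 0; bid 12 gives 1 > 0. Violating.
Others bid (4, 4, 12): truth gives 0; bid 12 gives 1 > 0. Violating.
Others bid (4, 12, 4): truth gives 0; bid 12 gives 1 > 0. Violating.
Others bid (4, 12, 12): truth gives 0; bid 12 gives 1 > 0. Violating.
Others bid (4, 4, 13): truth gives 0; no alternative beats it.
Others bid (4, 4, 45): truth gives 0; no alternative beats it.
(Checking all 125 profiles: 4 have a profitable deviation, 121 do not.)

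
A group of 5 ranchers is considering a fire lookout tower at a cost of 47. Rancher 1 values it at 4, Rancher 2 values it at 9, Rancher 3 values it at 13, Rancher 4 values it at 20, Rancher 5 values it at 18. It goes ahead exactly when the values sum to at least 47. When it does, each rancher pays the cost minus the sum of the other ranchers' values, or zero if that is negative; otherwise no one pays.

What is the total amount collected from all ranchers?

4

Total value 64 ≥ cost 47, so it is built.
Rancher 1: others sum to 60; max(0, 47 - 60) = 0.
Rancher 2: others sum to 55; max(0, 47 - 55) = 0.
Rancher 3: others sum to 51; max(0, 47 - 51) = 0.
Rancher 4: others sum to 44; max(0, 47 - 44) = 3.
Rancher 5: others sum to 46; max(0, 47 - 46) = 1.
Total collected = 0 + 0 + 0 + 3 + 1 = 4.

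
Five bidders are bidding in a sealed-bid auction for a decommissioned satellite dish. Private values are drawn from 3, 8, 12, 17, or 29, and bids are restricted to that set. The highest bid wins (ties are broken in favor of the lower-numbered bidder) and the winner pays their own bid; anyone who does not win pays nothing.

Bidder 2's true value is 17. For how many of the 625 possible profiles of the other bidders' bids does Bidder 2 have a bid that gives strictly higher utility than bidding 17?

54

Others bid (3, 3, 3, 3): truth gives 0; bid 8 gives 9 > 0. Violating.
Others bid (3, 3, 3, 8): truth gives 0; bid 8 gives 9 > 0. Violating.
Others bid (3, 3, 3, 12): truth gives 0; bid 12 gives 5 > 0. Violating.
Others bid (3, 3, 8, 3): truth gives 0; bid 8 gives 9 > 0. Violating.
Others bid (3, 3, 3, 17): truth gives 0; no alternative beats it.
Others bid (3, 3, 3, 29): truth gives 0; no alternative beats it.
(Checking all 625 profiles: 54 have a profitable deviation, 571 do not.)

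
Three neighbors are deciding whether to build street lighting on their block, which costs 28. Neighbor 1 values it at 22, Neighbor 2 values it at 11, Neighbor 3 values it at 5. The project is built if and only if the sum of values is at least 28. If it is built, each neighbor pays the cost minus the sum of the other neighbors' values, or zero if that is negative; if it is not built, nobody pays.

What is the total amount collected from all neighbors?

Total value 38 ≥ cost 28, so it is built.
Neighbor 1: others sum to 16; max(0, 28 - 16) = 12.
Neighbor 2: others sum to 27; max(0, 28 - 27) = 1.
Neighbor 3: others sum to 33; max(0, 28 - 33) = 0.
Total collected = 12 + 1 + 0 = 13.

13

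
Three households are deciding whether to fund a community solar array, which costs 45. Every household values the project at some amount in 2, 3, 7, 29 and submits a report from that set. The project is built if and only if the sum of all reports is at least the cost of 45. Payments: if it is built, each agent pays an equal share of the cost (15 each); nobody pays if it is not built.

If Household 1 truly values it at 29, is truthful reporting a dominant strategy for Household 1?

Check each profile of the others' reports and compare truth against every alternative report.
Others report (2, 29): truth gives 14, best alternative gives 0.
Others report (3, 29): truth gives 14, best alternative gives 0.
Others report (7, 29): truth gives 14, best alternative gives 0.
Others report (29, 2): truth gives 14, best alternative gives 0.
Others report (29, 3): truth gives 14, best alternative gives 0.
Others report (29, 7): truth gives 14, best alternative gives 0.
(Remaining 10 profiles checked similarly; truth is weakly best in each.)
In every case the truthful report is at least as good as any alternative, so it is a dominant strategy.

Yes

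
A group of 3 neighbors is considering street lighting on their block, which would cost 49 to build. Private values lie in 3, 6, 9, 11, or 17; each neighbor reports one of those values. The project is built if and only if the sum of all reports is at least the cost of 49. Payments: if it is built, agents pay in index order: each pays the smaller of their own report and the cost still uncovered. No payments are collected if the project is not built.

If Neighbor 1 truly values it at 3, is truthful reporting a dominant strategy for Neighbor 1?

Yes

Check each profile of the others' reports and compare truth against every alternative report.
Others report (3, 3): truth gives 0, best alternative gives 0.
Others report (3, 6): truth gives 0, best alternative gives 0.
Others report (3, 9): truth gives 0, best alternative gives 0.
Others report (3, 11): truth gives 0, best alternative gives 0.
Others report (3, 17): truth gives 0, best alternative gives 0.
Others report (6, 3): truth gives 0, best alternative gives 0.
(Remaining 19 profiles checked similarly; truth is weakly best in each.)
In every case the truthful report is at least as good as any alternative, so it is a dominant strategy.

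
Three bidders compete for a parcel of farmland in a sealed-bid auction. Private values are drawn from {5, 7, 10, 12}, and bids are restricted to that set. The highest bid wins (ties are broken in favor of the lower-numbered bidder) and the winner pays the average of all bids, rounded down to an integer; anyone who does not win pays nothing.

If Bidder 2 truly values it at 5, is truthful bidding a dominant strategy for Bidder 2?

Check each profile of the others' bids and compare truth against every alternative bid.
Others bid (5, 7): truth gives 0, best alternative gives -1.
Others bid (5, 5): truth gives 0, best alternative gives 0.
Others bid (5, 10): truth gives 0, best alternative gives 0.
Others bid (5, 12): truth gives 0, best alternative gives 0.
Others bid (7, 5): truth gives 0, best alternative gives 0.
Others bid (7, 7): truth gives 0, best alternative gives 0.
(Remaining 10 profiles checked similarly; truth is weakly best in each.)
In every case the truthful bid is at least as good as any alternative, so it is a dominant strategy.

Yes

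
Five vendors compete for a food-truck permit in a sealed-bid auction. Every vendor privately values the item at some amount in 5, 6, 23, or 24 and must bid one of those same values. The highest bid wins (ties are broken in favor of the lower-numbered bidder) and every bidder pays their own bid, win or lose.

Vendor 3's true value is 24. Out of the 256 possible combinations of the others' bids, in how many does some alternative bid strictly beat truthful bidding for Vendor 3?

Others bid (5, 5, 5, 5): truth gives 0; bid 6 gives 18 > 0. Violating.
Others bid (5, 5, 5, 6): truth gives 0; bid 6 gives 18 > 0. Violating.
Others bid (5, 5, 5, 23): truth gives 0; bid 23 gives 1 > 0. Violating.
Others bid (5, 5, 6, 5): truth gives 0; bid 6 gives 18 > 0. Violating.
Others bid (5, 5, 5, 24): truth gives 0; no alternative beats it.
Others bid (5, 5, 6, 24): truth gives 0; no alternative beats it.
(Checking all 256 profiles: 148 have a profitable deviation, 108 do not.)

148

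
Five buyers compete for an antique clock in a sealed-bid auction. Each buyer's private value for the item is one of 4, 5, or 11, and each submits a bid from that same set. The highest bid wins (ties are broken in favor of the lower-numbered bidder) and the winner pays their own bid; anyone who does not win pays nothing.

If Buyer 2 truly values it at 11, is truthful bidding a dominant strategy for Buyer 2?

Consider the case where Buyer 1 bids 4, Buyer 3 bids 4, Buyer 4 bids 4 and Buyer 5 bids 4.
Truthful bid 11: wins, pays 11, utility 11 - 11 = 0.
Bid 5 instead: wins, pays 5, utility 11 - 5 = 6.
Since 6 > 0, bidding 5 is strictly better here, so truthful bidding is not dominant.

No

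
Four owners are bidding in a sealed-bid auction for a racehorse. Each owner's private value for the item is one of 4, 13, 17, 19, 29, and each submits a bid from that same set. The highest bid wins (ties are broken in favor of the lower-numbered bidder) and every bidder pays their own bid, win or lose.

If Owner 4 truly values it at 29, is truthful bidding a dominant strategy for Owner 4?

Consider the case where Owner 1 bids 4, Owner 2 bids 4 and Owner 3 bids 4.
Truthful bid 29: wins, pays 29, utility 29 - 29 = 0.
Bid 13 instead: wins, pays 13, utility 29 - 13 = 16.
Since 16 > 0, bidding 13 is strictly better here, so truthful bidding is not dominant.

No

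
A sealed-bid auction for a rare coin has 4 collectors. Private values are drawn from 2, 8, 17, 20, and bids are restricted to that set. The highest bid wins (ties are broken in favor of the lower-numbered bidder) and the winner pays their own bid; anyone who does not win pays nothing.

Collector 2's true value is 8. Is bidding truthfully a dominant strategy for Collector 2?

Check each profile of the others' bids and compare truth against every alternative bid.
Others bid (2, 2, 2): truth gives 0, best alternative gives 0.
Others bid (2, 2, 8): truth gives 0, best alternative gives 0.
Others bid (2, 2, 17): truth gives 0, best alternative gives 0.
Others bid (2, 2, 20): truth gives 0, best alternative gives 0.
Others bid (2, 8, 2): truth gives 0, best alternative gives 0.
Others bid (2, 8, 8): truth gives 0, best alternative gives 0.
(Remaining 58 profiles checked similarly; truth is weakly best in each.)
In every case the truthful bid is at least as good as any alternative, so it is a dominant strategy.

Yes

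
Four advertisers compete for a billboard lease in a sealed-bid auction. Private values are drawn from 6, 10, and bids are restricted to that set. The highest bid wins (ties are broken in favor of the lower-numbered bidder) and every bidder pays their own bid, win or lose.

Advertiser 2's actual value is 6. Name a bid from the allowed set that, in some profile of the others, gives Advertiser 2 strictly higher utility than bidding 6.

Suppose Advertiser 1 bids 6, Advertiser 3 bids 6 and Advertiser 4 bids 6.
Bid 6: loses but pays 6, utility -6.
Bid 10: wins, pays 10, utility 6 - 10 = -4.
So bidding 10 beats truth here (-4 > -6).

10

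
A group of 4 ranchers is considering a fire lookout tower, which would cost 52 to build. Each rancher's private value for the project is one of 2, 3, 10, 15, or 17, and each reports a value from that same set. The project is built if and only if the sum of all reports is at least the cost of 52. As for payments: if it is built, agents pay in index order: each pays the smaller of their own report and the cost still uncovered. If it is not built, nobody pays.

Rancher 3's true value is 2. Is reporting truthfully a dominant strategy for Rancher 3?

Check each profile of the others' reports and compare truth against every alternative report.
Others report (15, 17, 17): truth gives 0, best alternative gives -1.
Others report (17, 15, 17): truth gives 0, best alternative gives -1.
Others report (17, 17, 15): truth gives 0, best alternative gives -1.
Others report (17, 17, 17): truth gives 0, best alternative gives -1.
Others report (2, 2, 2): truth gives 0, best alternative gives 0.
Others report (2, 2, 3): truth gives 0, best alternative gives 0.
(Remaining 119 profiles checked similarly; truth is weakly best in each.)
In every case the truthful report is at least as good as any alternative, so it is a dominant strategy.

Yes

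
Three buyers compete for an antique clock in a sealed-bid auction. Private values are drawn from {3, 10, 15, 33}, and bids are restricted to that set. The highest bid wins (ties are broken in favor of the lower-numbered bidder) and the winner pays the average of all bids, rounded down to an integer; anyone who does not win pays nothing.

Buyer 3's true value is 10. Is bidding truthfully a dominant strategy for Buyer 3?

No

Consider the case where Buyer 1 bids 3 and Buyer 2 bids 10.
Truthful bid 10: loses, pays 0, utility 0.
Bid 15 instead: wins, pays 9, utility 10 - 9 = 1.
Since 1 > 0, bidding 15 is strictly better here, so truthful bidding is not dominant.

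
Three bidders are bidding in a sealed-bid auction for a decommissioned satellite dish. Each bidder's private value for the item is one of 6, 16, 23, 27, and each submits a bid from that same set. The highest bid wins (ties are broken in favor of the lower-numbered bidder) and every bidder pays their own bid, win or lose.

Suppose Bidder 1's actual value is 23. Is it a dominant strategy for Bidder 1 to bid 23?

Consider the case where Bidder 2 bids 6 and Bidder 3 bids 6.
Truthful bid 23: wins, pays 23, utility 23 - 23 = 0.
Bid 6 instead: wins, pays 6, utility 23 - 6 = 17.
Since 17 > 0, bidding 6 is strictly better here, so truthful bidding is not dominant.

No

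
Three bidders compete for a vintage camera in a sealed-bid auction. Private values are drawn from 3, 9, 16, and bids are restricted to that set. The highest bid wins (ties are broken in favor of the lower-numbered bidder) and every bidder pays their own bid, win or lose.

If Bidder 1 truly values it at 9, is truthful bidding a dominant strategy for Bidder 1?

No

Consider the case where Bidder 2 bids 3 and Bidder 3 bids 3.
Truthful bid 9: wins, pays 9, utility 9 - 9 = 0.
Bid 3 instead: wins, pays 3, utility 9 - 3 = 6.
Since 6 > 0, bidding 3 is strictly better here, so truthful bidding is not dominant.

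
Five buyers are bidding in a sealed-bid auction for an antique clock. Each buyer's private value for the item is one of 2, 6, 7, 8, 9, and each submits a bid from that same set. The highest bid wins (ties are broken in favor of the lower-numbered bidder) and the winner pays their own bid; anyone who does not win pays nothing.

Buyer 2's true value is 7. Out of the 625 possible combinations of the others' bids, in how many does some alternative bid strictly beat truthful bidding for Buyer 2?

Others bid (2, 2, 2, 2): truth gives 0; bid 6 gives 1 > 0. Violating.
Others bid (2, 2, 2, 6): truth gives 0; bid 6 gives 1 > 0. Violating.
Others bid (2, 2, 6, 2): truth gives 0; bid 6 gives 1 > 0. Violating.
Others bid (2, 2, 6, 6): truth gives 0; bid 6 gives 1 > 0. Violating.
Others bid (2, 2, 2, 7): truth gives 0; no alternative beats it.
Others bid (2, 2, 2, 8): truth gives 0; no alternative beats it.
(Checking all 625 profiles: 8 have a profitable deviation, 617 do not.)

8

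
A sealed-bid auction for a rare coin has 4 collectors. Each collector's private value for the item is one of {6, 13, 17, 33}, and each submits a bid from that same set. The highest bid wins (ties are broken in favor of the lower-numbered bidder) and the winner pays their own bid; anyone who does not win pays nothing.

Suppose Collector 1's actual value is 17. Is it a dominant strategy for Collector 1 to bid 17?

Consider the case where Collector 2 bids 6, Collector 3 bids 6 and Collector 4 bids 6.
Truthful bid 17: wins, pays 17, utility 17 - 17 = 0.
Bid 6 instead: wins, pays 6, utility 17 - 6 = 11.
Since 11 > 0, bidding 6 is strictly better here, so truthful bidding is not dominant.

No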